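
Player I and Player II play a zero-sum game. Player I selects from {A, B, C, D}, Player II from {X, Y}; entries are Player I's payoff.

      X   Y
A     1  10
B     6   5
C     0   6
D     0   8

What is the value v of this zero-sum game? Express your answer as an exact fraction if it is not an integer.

11/2

Row minima: A → 1, B → 5, C → 0, D → 0; maximin = 5.
Column maxima: X → 6, Y → 10; minimax = 6.
5 ≠ 6, so there is no saddle point; optimal play is mixed.
C is strictly dominated by A, so Player I never plays it.
D is strictly dominated by A, so Player I never plays it.
On the remaining 2×2 (A, B vs X, Y):
Let Player I play A with probability p. Expected payoff against X: 1p + 6(1−p) = −5p + 6; against Y: 10p + 5(1−p) = 5p + 5.
Setting these equal: −5p + 6 = 5p + 5 ⇒ −10p = -1 ⇒ p = 1/10, and the value is (-5)·(1/10) + 6 = 11/2.
For Player II: with q = P(X), equating A's and B's payoffs gives −9q + 10 = q + 5 ⇒ q = 1/2.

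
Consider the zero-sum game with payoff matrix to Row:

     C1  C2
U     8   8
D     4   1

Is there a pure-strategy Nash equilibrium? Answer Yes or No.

Row minima: U → 8, D → 1; maximin = 8.
Column maxima: C1 → 8, C2 → 8; minimax = 8.
maximin = minimax = 8, so a saddle point exists.

Yes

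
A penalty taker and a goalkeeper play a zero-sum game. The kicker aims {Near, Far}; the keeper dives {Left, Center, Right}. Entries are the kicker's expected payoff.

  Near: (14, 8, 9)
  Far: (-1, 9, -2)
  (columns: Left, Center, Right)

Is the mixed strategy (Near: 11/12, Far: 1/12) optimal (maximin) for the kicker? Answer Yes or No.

Against Left this mix gives (11/12)·14 + (1/12)·(-1) = 51/4.
Against Center this mix gives (11/12)·8 + (1/12)·9 = 97/12.
Against Right this mix gives (11/12)·9 + (1/12)·(-2) = 97/12.
All of the keeper's active replies (Center, Right) yield 97/12, and no column does worse for the kicker. The mix makes the keeper indifferent and guarantees 97/12, so it is optimal.

Yes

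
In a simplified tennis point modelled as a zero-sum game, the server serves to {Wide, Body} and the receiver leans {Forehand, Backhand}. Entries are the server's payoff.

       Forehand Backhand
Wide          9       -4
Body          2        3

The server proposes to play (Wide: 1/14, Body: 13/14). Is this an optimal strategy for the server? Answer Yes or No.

Against Forehand this mix gives (1/14)·9 + (13/14)·2 = 5/2.
Against Backhand this mix gives (1/14)·(-4) + (13/14)·3 = 5/2.
All of the receiver's active replies (Forehand, Backhand) yield 5/2, and no column does worse for the server. The mix makes the receiver indifferent and guarantees 5/2, so it is optimal.

Yes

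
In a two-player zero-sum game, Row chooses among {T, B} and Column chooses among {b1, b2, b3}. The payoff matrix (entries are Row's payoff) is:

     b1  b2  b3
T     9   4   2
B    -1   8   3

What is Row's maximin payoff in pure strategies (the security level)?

Row minima: T → 2, B → -1.
The best of these is 2.

2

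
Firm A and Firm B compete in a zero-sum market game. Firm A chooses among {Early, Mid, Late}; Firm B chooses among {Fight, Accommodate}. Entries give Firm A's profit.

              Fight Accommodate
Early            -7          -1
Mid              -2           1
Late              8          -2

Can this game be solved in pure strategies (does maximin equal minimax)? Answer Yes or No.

Row minima: Early → -7, Mid → -2, Late → -2; maximin = -2.
Column maxima: Fight → 8, Accommodate → 1; minimax = 1.
-2 ≠ 1, so no pure-strategy equilibrium exists.

No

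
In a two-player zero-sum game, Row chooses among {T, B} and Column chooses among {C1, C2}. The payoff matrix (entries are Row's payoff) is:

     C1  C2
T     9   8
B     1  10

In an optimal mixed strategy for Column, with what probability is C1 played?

Row minima: T → 8, B → 1; maximin = 8.
Column maxima: C1 → 9, C2 → 10; minimax = 9.
8 ≠ 9, so there is no saddle point; optimal play is mixed.
Let Row play T with probability p. Expected payoff against C1: 9p + 1(1−p) = 8p + 1; against C2: 8p + 10(1−p) = −2p + 10.
Setting these equal: 8p + 1 = −2p + 10 ⇒ 10p = 9 ⇒ p = 9/10, and the value is (8)·(9/10) + 1 = 41/5.
For Column: with q = P(C1), equating T's and B's payoffs gives q + 8 = −9q + 10 ⇒ q = 1/5.

1/5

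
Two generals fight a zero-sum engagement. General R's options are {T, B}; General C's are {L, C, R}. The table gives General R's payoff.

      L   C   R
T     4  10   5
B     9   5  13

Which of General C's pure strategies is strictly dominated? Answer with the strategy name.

L holds General R's payoff strictly below R in every row: 4 < 5, 9 < 13.
So R is strictly dominated for General C.

R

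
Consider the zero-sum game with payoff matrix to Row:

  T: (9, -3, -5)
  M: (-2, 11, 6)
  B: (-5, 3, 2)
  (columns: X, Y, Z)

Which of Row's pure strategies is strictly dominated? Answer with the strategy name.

M gives a strictly higher payoff than B against every column: -2 > -5, 11 > 3, 6 > 2.
So B is strictly dominated and Row never plays it.

B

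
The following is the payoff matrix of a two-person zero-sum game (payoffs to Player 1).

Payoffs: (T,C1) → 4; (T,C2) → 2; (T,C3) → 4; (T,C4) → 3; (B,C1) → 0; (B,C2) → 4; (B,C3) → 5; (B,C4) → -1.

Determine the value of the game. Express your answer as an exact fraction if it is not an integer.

7/3

Row minima: T → 2, B → -1; maximin = 2.
Column maxima: C1 → 4, C2 → 4, C3 → 5, C4 → 3; minimax = 3.
2 ≠ 3, so there is no saddle point; optimal play is mixed.
C1 is strictly dominated by C4 (it gives Player 1 strictly more in every row), so Player 2 never plays it.
C3 is strictly dominated by C2 (it gives Player 1 strictly more in every row), so Player 2 never plays it.
On the remaining 2×2 (T, B vs C2, C4):
Let Player 1 play T with probability p. Expected payoff against C2: 2p + 4(1−p) = −2p + 4; against C4: 3p + (-1)(1−p) = 4p − 1.
Setting these equal: −2p + 4 = 4p − 1 ⇒ −6p = -5 ⇒ p = 5/6, and the value is (-2)·(5/6) + 4 = 7/3.
For Player 2: with q = P(C2), equating T's and B's payoffs gives −q + 3 = 5q − 1 ⇒ q = 2/3.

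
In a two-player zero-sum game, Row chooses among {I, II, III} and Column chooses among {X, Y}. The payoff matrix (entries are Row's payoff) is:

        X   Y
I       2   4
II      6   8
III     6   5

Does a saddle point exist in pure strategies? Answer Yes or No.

Yes

Row minima: I → 2, II → 6, III → 5; maximin = 6.
Column maxima: X → 6, Y → 8; minimax = 6.
maximin = minimax = 6, so a saddle point exists.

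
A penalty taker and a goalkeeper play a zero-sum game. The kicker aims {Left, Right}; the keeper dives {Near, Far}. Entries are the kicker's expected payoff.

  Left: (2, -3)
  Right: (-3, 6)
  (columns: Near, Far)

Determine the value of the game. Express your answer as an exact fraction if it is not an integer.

3/14

Row minima: Left → -3, Right → -3; maximin = -3.
Column maxima: Near → 2, Far → 6; minimax = 2.
-3 ≠ 2, so there is no saddle point; optimal play is mixed.
Let the kicker play Left with probability p. Expected payoff against Near: 2p + (-3)(1−p) = 5p − 3; against Far: (-3)p + 6(1−p) = −9p + 6.
Setting these equal: 5p − 3 = −9p + 6 ⇒ 14p = 9 ⇒ p = 9/14, and the value is (5)·(9/14) − 3 = 3/14.
For the keeper: with q = P(Near), equating Left's and Right's payoffs gives 5q − 3 = −9q + 6 ⇒ q = 9/14.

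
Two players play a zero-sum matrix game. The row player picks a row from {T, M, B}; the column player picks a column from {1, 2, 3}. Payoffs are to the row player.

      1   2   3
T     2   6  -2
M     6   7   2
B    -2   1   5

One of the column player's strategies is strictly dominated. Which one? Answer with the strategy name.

2

1 holds the row player's payoff strictly below 2 in every row: 2 < 6, 6 < 7, -2 < 1.
So 2 is strictly dominated for the column player.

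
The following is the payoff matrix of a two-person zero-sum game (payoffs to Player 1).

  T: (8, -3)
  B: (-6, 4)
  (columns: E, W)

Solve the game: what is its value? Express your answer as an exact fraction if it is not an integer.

Row minima: T → -3, B → -6; maximin = -3.
Column maxima: E → 8, W → 4; minimax = 4.
-3 ≠ 4, so there is no saddle point; optimal play is mixed.
Let Player 1 play T with probability p. Expected payoff against E: 8p + (-6)(1−p) = 14p − 6; against W: (-3)p + 4(1−p) = −7p + 4.
Setting these equal: 14p − 6 = −7p + 4 ⇒ 21p = 10 ⇒ p = 10/21, and the value is (14)·(10/21) − 6 = 2/3.
For Player 2: with q = P(E), equating T's and B's payoffs gives 11q − 3 = −10q + 4 ⇒ q = 1/3.

2/3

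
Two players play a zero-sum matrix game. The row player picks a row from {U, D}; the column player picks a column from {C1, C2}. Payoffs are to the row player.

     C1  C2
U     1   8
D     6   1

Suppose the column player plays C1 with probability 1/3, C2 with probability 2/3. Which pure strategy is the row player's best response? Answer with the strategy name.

U

Expected payoff of U: (1/3)·1 + (2/3)·8 = 17/3.
Expected payoff of D: (1/3)·6 + (2/3)·1 = 8/3.
The largest is 17/3, so the row player's best response is U.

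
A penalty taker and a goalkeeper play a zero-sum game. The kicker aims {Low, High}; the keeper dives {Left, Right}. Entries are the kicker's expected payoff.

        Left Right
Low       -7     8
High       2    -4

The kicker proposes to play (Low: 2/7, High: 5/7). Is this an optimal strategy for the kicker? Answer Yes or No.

Against Left this mix gives (2/7)·(-7) + (5/7)·2 = -4/7.
Against Right this mix gives (2/7)·8 + (5/7)·(-4) = -4/7.
All of the keeper's active replies (Left, Right) yield -4/7, and no column does worse for the kicker. The mix makes the keeper indifferent and guarantees -4/7, so it is optimal.

Yes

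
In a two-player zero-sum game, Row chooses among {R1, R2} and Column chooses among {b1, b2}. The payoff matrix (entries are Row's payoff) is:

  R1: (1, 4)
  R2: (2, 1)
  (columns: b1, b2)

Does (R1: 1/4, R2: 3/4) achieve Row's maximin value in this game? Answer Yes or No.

Yes

Against b1 this mix gives (1/4)·1 + (3/4)·2 = 7/4.
Against b2 this mix gives (1/4)·4 + (3/4)·1 = 7/4.
All of Column's active replies (b1, b2) yield 7/4, and no column does worse for Row. The mix makes Column indifferent and guarantees 7/4, so it is optimal.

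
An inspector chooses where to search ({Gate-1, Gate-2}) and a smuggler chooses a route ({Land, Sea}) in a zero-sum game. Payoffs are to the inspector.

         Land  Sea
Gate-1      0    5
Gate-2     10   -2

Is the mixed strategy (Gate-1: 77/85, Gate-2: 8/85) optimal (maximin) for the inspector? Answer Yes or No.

No

Against Land this mix gives (77/85)·0 + (8/85)·10 = 16/17.
Against Sea this mix gives (77/85)·5 + (8/85)·(-2) = 369/85.
The smuggler will play Land, holding the inspector to 16/17. Shifting weight toward the row that does better against Land would raise this floor (the equalizing mix achieves 50/17 against both Land and Sea), so the proposed strategy is not optimal.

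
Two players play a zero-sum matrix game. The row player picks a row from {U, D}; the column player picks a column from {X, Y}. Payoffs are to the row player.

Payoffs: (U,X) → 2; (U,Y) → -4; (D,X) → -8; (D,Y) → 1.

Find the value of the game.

-2

Row minima: U → -4, D → -8; maximin = -4.
Column maxima: X → 2, Y → 1; minimax = 1.
-4 ≠ 1, so there is no saddle point; optimal play is mixed.
Let the row player play U with probability p. Expected payoff against X: 2p + (-8)(1−p) = 10p − 8; against Y: (-4)p + 1(1−p) = −5p + 1.
Setting these equal: 10p − 8 = −5p + 1 ⇒ 15p = 9 ⇒ p = 3/5, and the value is (10)·(3/5) − 8 = -2.
For the column player: with q = P(X), equating U's and D's payoffs gives 6q − 4 = −9q + 1 ⇒ q = 1/3.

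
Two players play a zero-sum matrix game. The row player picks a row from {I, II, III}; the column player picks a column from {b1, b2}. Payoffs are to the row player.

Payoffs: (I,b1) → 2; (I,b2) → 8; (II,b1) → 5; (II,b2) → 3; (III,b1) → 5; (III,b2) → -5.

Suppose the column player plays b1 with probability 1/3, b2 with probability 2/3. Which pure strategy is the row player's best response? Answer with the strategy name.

I

Expected payoff of I: (1/3)·2 + (2/3)·8 = 6.
Expected payoff of II: (1/3)·5 + (2/3)·3 = 11/3.
Expected payoff of III: (1/3)·5 + (2/3)·(-5) = -5/3.
The largest is 6, so the row player's best response is I.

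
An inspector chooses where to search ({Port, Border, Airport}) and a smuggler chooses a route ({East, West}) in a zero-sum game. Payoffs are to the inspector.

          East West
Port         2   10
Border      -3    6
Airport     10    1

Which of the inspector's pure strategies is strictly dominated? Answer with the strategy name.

Border

Port gives a strictly higher payoff than Border against every column: 2 > -3, 10 > 6.
So Border is strictly dominated and the inspector never plays it.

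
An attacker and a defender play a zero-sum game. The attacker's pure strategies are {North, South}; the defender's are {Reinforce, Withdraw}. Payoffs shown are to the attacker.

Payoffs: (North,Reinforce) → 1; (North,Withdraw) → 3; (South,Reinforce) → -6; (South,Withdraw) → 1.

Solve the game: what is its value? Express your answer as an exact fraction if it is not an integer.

1

Row minima: North → 1, South → -6; maximin = 1.
Column maxima: Reinforce → 1, Withdraw → 3; minimax = 1.
Since maximin = minimax = 1, there is a saddle point and the value is 1.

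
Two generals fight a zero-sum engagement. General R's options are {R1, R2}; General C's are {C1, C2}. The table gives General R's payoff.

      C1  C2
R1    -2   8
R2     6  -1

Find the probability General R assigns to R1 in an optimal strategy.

7/17

Row minima: R1 → -2, R2 → -1; maximin = -1.
Column maxima: C1 → 6, C2 → 8; minimax = 6.
-1 ≠ 6, so there is no saddle point; optimal play is mixed.
Let General R play R1 with probability p. Expected payoff against C1: (-2)p + 6(1−p) = −8p + 6; against C2: 8p + (-1)(1−p) = 9p − 1.
Setting these equal: −8p + 6 = 9p − 1 ⇒ −17p = -7 ⇒ p = 7/17, and the value is (-8)·(7/17) + 6 = 46/17.
For General C: with q = P(C1), equating R1's and R2's payoffs gives −10q + 8 = 7q − 1 ⇒ q = 9/17.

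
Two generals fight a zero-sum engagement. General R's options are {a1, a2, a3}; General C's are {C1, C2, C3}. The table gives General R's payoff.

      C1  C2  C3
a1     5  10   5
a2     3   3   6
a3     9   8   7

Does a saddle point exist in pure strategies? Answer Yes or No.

Row minima: a1 → 5, a2 → 3, a3 → 7; maximin = 7.
Column maxima: C1 → 9, C2 → 10, C3 → 7; minimax = 7.
maximin = minimax = 7, so a saddle point exists.

Yes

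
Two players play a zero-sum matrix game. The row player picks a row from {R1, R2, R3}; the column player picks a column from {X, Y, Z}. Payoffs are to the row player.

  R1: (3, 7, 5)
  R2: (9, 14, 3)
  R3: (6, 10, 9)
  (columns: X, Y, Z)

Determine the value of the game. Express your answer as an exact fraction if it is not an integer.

7

Row minima: R1 → 3, R2 → 3, R3 → 6; maximin = 6.
Column maxima: X → 9, Y → 14, Z → 9; minimax = 9.
6 ≠ 9, so there is no saddle point; optimal play is mixed.
R1 is strictly dominated by R3, so the row player never plays it.
Y is strictly dominated by X (it gives the row player strictly more in every row), so the column player never plays it.
On the remaining 2×2 (R2, R3 vs X, Z):
Let the row player play R2 with probability p. Expected payoff against X: 9p + 6(1−p) = 3p + 6; against Z: 3p + 9(1−p) = −6p + 9.
Setting these equal: 3p + 6 = −6p + 9 ⇒ 9p = 3 ⇒ p = 1/3, and the value is (3)·(1/3) + 6 = 7.
For the column player: with q = P(X), equating R2's and R3's payoffs gives 6q + 3 = −3q + 9 ⇒ q = 2/3.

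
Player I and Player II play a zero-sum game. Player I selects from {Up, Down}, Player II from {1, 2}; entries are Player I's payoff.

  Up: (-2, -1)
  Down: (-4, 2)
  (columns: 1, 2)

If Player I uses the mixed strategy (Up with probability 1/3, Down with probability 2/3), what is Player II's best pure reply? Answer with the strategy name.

1

If Player II plays 1, Player I's expected payoff is (1/3)·(-2) + (2/3)·(-4) = -10/3.
If Player II plays 2, Player I's expected payoff is (1/3)·(-1) + (2/3)·2 = 1.
Player II minimizes Player I's payoff; the smallest is -10/3, so the best response is 1.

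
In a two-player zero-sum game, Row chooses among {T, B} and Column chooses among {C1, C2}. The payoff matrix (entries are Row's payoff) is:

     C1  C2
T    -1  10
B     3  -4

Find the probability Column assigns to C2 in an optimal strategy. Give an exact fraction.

Row minima: T → -1, B → -4; maximin = -1.
Column maxima: C1 → 3, C2 → 10; minimax = 3.
-1 ≠ 3, so there is no saddle point; optimal play is mixed.
Let Row play T with probability p. Expected payoff against C1: (-1)p + 3(1−p) = −4p + 3; against C2: 10p + (-4)(1−p) = 14p − 4.
Setting these equal: −4p + 3 = 14p − 4 ⇒ −18p = -7 ⇒ p = 7/18, and the value is (-4)·(7/18) + 3 = 13/9.
For Column: with q = P(C1), equating T's and B's payoffs gives −11q + 10 = 7q − 4 ⇒ q = 7/9.

2/9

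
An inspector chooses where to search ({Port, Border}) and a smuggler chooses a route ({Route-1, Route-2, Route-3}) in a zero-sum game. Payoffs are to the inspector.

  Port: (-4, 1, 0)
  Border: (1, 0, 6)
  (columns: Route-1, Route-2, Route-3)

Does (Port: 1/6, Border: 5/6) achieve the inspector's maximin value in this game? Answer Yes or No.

Against Route-1 this mix gives (1/6)·(-4) + (5/6)·1 = 1/6.
Against Route-2 this mix gives (1/6)·1 + (5/6)·0 = 1/6.
Against Route-3 this mix gives (1/6)·0 + (5/6)·6 = 5.
All of the smuggler's active replies (Route-1, Route-2) yield 1/6, and no column does worse for the inspector. The mix makes the smuggler indifferent and guarantees 1/6, so it is optimal.

Yes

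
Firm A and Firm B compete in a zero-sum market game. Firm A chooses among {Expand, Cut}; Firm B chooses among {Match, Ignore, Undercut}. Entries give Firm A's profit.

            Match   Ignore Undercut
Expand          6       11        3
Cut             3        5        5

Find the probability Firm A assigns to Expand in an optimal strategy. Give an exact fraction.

Row minima: Expand → 3, Cut → 3; maximin = 3.
Column maxima: Match → 6, Ignore → 11, Undercut → 5; minimax = 5.
3 ≠ 5, so there is no saddle point; optimal play is mixed.
Ignore is strictly dominated by Match (it gives Firm A strictly more in every row), so Firm B never plays it.
On the remaining 2×2 (Expand, Cut vs Match, Undercut):
Let Firm A play Expand with probability p. Expected payoff against Match: 6p + 3(1−p) = 3p + 3; against Undercut: 3p + 5(1−p) = −2p + 5.
Setting these equal: 3p + 3 = −2p + 5 ⇒ 5p = 2 ⇒ p = 2/5, and the value is (3)·(2/5) + 3 = 21/5.
For Firm B: with q = P(Match), equating Expand's and Cut's payoffs gives 3q + 3 = −2q + 5 ⇒ q = 2/5.

2/5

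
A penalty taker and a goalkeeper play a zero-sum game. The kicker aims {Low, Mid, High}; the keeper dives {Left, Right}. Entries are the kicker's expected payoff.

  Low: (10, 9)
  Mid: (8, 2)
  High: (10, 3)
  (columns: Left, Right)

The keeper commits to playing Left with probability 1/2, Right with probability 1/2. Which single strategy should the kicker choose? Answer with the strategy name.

Low

Expected payoff of Low: (1/2)·10 + (1/2)·9 = 19/2.
Expected payoff of Mid: (1/2)·8 + (1/2)·2 = 5.
Expected payoff of High: (1/2)·10 + (1/2)·3 = 13/2.
The largest is 19/2, so the kicker's best response is Low.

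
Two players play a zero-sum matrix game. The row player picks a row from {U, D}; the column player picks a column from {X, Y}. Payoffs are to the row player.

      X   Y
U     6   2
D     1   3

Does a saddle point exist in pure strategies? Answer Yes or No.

No

Row minima: U → 2, D → 1; maximin = 2.
Column maxima: X → 6, Y → 3; minimax = 3.
2 ≠ 3, so no pure-strategy equilibrium exists.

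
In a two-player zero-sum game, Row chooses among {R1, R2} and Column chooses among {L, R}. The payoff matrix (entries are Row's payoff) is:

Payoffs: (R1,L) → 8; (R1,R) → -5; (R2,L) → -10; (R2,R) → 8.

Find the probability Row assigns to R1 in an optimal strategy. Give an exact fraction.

Row minima: R1 → -5, R2 → -10; maximin = -5.
Column maxima: L → 8, R → 8; minimax = 8.
-5 ≠ 8, so there is no saddle point; optimal play is mixed.
Let Row play R1 with probability p. Expected payoff against L: 8p + (-10)(1−p) = 18p − 10; against R: (-5)p + 8(1−p) = −13p + 8.
Setting these equal: 18p − 10 = −13p + 8 ⇒ 31p = 18 ⇒ p = 18/31, and the value is (18)·(18/31) − 10 = 14/31.
For Column: with q = P(L), equating R1's and R2's payoffs gives 13q − 5 = −18q + 8 ⇒ q = 13/31.

18/31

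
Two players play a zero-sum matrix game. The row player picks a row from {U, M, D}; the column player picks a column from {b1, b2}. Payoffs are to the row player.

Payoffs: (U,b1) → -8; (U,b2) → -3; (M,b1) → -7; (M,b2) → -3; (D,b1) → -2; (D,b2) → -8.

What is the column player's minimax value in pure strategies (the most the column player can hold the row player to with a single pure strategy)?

-3

Column maxima: b1 → -2, b2 → -3.
The smallest of these is -3.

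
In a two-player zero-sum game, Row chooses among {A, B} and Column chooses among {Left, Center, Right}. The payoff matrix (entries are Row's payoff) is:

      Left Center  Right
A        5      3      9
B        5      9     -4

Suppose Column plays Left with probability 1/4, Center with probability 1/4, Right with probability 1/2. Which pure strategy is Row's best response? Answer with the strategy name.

A

Expected payoff of A: (1/4)·5 + (1/4)·3 + (1/2)·9 = 13/2.
Expected payoff of B: (1/4)·5 + (1/4)·9 + (1/2)·(-4) = 3/2.
The largest is 13/2, so Row's best response is A.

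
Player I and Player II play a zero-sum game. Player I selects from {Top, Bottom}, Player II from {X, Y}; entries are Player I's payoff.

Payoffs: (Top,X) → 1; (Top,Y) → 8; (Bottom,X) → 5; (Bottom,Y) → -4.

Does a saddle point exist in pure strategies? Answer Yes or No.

Row minima: Top → 1, Bottom → -4; maximin = 1.
Column maxima: X → 5, Y → 8; minimax = 5.
1 ≠ 5, so no pure-strategy equilibrium exists.

No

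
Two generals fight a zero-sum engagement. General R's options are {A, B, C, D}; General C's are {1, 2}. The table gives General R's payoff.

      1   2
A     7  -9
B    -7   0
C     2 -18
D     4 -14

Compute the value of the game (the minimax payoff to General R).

Row minima: A → -9, B → -7, C → -18, D → -14; maximin = -7.
Column maxima: 1 → 7, 2 → 0; minimax = 0.
-7 ≠ 0, so there is no saddle point; optimal play is mixed.
C is strictly dominated by A, so General R never plays it.
D is strictly dominated by A, so General R never plays it.
On the remaining 2×2 (A, B vs 1, 2):
Let General R play A with probability p. Expected payoff against 1: 7p + (-7)(1−p) = 14p − 7; against 2: (-9)p + 0(1−p) = −9p.
Setting these equal: 14p − 7 = −9p ⇒ 23p = 7 ⇒ p = 7/23, and the value is (14)·(7/23) − 7 = -63/23.
For General C: with q = P(1), equating A's and B's payoffs gives 16q − 9 = −7q ⇒ q = 9/23.

-63/23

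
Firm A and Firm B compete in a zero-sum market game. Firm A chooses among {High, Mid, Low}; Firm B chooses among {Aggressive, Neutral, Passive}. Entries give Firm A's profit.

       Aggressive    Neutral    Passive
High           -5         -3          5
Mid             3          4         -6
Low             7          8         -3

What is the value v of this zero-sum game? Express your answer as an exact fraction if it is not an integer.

1

Row minima: High → -5, Mid → -6, Low → -3; maximin = -3.
Column maxima: Aggressive → 7, Neutral → 8, Passive → 5; minimax = 5.
-3 ≠ 5, so there is no saddle point; optimal play is mixed.
Mid is strictly dominated by Low, so Firm A never plays it.
Neutral is strictly dominated by Aggressive (it gives Firm A strictly more in every row), so Firm B never plays it.
On the remaining 2×2 (High, Low vs Aggressive, Passive):
Let Firm A play High with probability p. Expected payoff against Aggressive: (-5)p + 7(1−p) = −12p + 7; against Passive: 5p + (-3)(1−p) = 8p − 3.
Setting these equal: −12p + 7 = 8p − 3 ⇒ −20p = -10 ⇒ p = 1/2, and the value is (-12)·(1/2) + 7 = 1.
For Firm B: with q = P(Aggressive), equating High's and Low's payoffs gives −10q + 5 = 10q − 3 ⇒ q = 2/5.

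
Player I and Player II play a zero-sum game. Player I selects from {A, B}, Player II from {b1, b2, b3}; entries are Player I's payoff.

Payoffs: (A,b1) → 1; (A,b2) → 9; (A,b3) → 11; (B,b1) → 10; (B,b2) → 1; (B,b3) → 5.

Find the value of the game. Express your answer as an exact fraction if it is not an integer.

89/17

Row minima: A → 1, B → 1; maximin = 1.
Column maxima: b1 → 10, b2 → 9, b3 → 11; minimax = 9.
1 ≠ 9, so there is no saddle point; optimal play is mixed.
b3 is strictly dominated by b2 (it gives Player I strictly more in every row), so Player II never plays it.
On the remaining 2×2 (A, B vs b1, b2):
Let Player I play A with probability p. Expected payoff against b1: 1p + 10(1−p) = −9p + 10; against b2: 9p + 1(1−p) = 8p + 1.
Setting these equal: −9p + 10 = 8p + 1 ⇒ −17p = -9 ⇒ p = 9/17, and the value is (-9)·(9/17) + 10 = 89/17.
For Player II: with q = P(b1), equating A's and B's payoffs gives −8q + 9 = 9q + 1 ⇒ q = 8/17.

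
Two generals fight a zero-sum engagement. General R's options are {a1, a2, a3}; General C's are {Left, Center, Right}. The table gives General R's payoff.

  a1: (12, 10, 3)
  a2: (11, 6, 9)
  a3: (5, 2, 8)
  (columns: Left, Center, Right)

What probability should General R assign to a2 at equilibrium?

7/10

Row minima: a1 → 3, a2 → 6, a3 → 2; maximin = 6.
Column maxima: Left → 12, Center → 10, Right → 9; minimax = 9.
6 ≠ 9, so there is no saddle point; optimal play is mixed.
a3 is strictly dominated by a2, so General R never plays it.
Left is strictly dominated by Center (it gives General R strictly more in every row), so General C never plays it.
On the remaining 2×2 (a1, a2 vs Center, Right):
Let General R play a1 with probability p. Expected payoff against Center: 10p + 6(1−p) = 4p + 6; against Right: 3p + 9(1−p) = −6p + 9.
Setting these equal: 4p + 6 = −6p + 9 ⇒ 10p = 3 ⇒ p = 3/10, and the value is (4)·(3/10) + 6 = 36/5.
For General C: with q = P(Center), equating a1's and a2's payoffs gives 7q + 3 = −3q + 9 ⇒ q = 3/5.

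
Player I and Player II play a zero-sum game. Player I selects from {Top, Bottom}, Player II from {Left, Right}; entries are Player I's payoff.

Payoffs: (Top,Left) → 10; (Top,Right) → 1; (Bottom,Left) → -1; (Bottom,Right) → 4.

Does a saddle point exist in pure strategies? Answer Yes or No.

No

Row minima: Top → 1, Bottom → -1; maximin = 1.
Column maxima: Left → 10, Right → 4; minimax = 4.
1 ≠ 4, so no pure-strategy equilibrium exists.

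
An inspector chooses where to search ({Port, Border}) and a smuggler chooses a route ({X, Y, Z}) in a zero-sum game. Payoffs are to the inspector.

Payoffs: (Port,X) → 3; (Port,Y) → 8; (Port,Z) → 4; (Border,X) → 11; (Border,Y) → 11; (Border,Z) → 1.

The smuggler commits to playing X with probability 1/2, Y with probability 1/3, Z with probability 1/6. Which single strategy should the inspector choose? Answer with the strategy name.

Border

Expected payoff of Port: (1/2)·3 + (1/3)·8 + (1/6)·4 = 29/6.
Expected payoff of Border: (1/2)·11 + (1/3)·11 + (1/6)·1 = 28/3.
The largest is 28/3, so the inspector's best response is Border.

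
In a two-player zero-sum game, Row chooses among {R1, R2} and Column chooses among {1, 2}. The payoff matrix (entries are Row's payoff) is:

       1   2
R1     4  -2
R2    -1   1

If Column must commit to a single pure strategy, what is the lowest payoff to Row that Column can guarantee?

1

Column maxima: 1 → 4, 2 → 1.
The smallest of these is 1.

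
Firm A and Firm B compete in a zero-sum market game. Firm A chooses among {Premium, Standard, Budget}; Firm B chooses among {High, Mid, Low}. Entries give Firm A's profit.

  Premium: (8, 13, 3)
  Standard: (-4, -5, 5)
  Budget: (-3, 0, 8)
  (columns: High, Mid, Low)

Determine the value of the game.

Row minima: Premium → 3, Standard → -5, Budget → -3; maximin = 3.
Column maxima: High → 8, Mid → 13, Low → 8; minimax = 8.
3 ≠ 8, so there is no saddle point; optimal play is mixed.
Standard is strictly dominated by Budget, so Firm A never plays it.
With Standard eliminated, Mid is strictly dominated by High (it gives Firm A strictly more in every remaining row), so Firm B never plays it.
On the remaining 2×2 (Premium, Budget vs High, Low):
Let Firm A play Premium with probability p. Expected payoff against High: 8p + (-3)(1−p) = 11p − 3; against Low: 3p + 8(1−p) = −5p + 8.
Setting these equal: 11p − 3 = −5p + 8 ⇒ 16p = 11 ⇒ p = 11/16, and the value is (11)·(11/16) − 3 = 73/16.
For Firm B: with q = P(High), equating Premium's and Budget's payoffs gives 5q + 3 = −11q + 8 ⇒ q = 5/16.

73/16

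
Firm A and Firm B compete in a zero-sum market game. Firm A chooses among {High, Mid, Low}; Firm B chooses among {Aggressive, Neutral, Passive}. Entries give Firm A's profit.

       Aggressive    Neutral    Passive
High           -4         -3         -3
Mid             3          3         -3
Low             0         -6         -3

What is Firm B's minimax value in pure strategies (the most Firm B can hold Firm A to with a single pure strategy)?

-3

Column maxima: Aggressive → 3, Neutral → 3, Passive → -3.
The smallest of these is -3.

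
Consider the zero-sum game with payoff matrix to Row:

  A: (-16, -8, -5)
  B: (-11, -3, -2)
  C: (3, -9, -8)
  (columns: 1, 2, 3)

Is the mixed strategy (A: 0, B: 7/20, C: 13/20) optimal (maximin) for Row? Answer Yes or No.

Against 1 this mix gives (7/20)·(-11) + (13/20)·3 = -19/10.
Against 2 this mix gives (7/20)·(-3) + (13/20)·(-9) = -69/10.
Against 3 this mix gives (7/20)·(-2) + (13/20)·(-8) = -59/10.
Column will play 2, holding Row to -69/10. Shifting weight toward the row that does better against 2 would raise this floor (the equalizing mix achieves -27/5 against both 2 and 1), so the proposed strategy is not optimal.

No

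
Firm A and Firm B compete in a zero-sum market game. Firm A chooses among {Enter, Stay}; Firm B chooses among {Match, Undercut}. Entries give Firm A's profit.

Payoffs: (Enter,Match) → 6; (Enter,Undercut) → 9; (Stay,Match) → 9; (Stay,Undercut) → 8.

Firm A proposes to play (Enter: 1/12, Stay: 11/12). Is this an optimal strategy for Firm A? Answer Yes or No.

No

Against Match this mix gives (1/12)·6 + (11/12)·9 = 35/4.
Against Undercut this mix gives (1/12)·9 + (11/12)·8 = 97/12.
Firm B will play Undercut, holding Firm A to 97/12. Shifting weight toward the row that does better against Undercut would raise this floor (the equalizing mix achieves 33/4 against both Undercut and Match), so the proposed strategy is not optimal.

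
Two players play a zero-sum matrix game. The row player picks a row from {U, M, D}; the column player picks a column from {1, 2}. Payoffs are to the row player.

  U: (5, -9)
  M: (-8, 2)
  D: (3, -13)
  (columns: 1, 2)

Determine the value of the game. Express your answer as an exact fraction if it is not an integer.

-31/12

Row minima: U → -9, M → -8, D → -13; maximin = -8.
Column maxima: 1 → 5, 2 → 2; minimax = 2.
-8 ≠ 2, so there is no saddle point; optimal play is mixed.
D is strictly dominated by U, so the row player never plays it.
On the remaining 2×2 (U, M vs 1, 2):
Let the row player play U with probability p. Expected payoff against 1: 5p + (-8)(1−p) = 13p − 8; against 2: (-9)p + 2(1−p) = −11p + 2.
Setting these equal: 13p − 8 = −11p + 2 ⇒ 24p = 10 ⇒ p = 5/12, and the value is (13)·(5/12) − 8 = -31/12.
For the column player: with q = P(1), equating U's and M's payoffs gives 14q − 9 = −10q + 2 ⇒ q = 11/24.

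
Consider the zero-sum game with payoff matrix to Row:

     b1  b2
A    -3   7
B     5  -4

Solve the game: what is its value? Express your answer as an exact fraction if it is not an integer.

Row minima: A → -3, B → -4; maximin = -3.
Column maxima: b1 → 5, b2 → 7; minimax = 5.
-3 ≠ 5, so there is no saddle point; optimal play is mixed.
Let Row play A with probability p. Expected payoff against b1: (-3)p + 5(1−p) = −8p + 5; against b2: 7p + (-4)(1−p) = 11p − 4.
Setting these equal: −8p + 5 = 11p − 4 ⇒ −19p = -9 ⇒ p = 9/19, and the value is (-8)·(9/19) + 5 = 23/19.
For Column: with q = P(b1), equating A's and B's payoffs gives −10q + 7 = 9q − 4 ⇒ q = 11/19.

23/19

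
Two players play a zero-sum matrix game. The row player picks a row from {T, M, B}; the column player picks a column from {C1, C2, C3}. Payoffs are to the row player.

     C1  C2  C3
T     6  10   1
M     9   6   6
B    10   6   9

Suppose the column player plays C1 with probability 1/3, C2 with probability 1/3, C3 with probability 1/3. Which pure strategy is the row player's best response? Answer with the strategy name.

Expected payoff of T: (1/3)·6 + (1/3)·10 + (1/3)·1 = 17/3.
Expected payoff of M: (1/3)·9 + (1/3)·6 + (1/3)·6 = 7.
Expected payoff of B: (1/3)·10 + (1/3)·6 + (1/3)·9 = 25/3.
The largest is 25/3, so the row player's best response is B.

B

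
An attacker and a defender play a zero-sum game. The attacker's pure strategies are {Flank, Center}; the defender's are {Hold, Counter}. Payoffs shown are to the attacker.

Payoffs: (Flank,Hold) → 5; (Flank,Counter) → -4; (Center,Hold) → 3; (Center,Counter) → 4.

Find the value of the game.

16/5

Row minima: Flank → -4, Center → 3; maximin = 3.
Column maxima: Hold → 5, Counter → 4; minimax = 4.
3 ≠ 4, so there is no saddle point; optimal play is mixed.
Let the attacker play Flank with probability p. Expected payoff against Hold: 5p + 3(1−p) = 2p + 3; against Counter: (-4)p + 4(1−p) = −8p + 4.
Setting these equal: 2p + 3 = −8p + 4 ⇒ 10p = 1 ⇒ p = 1/10, and the value is (2)·(1/10) + 3 = 16/5.
For the defender: with q = P(Hold), equating Flank's and Center's payoffs gives 9q − 4 = −q + 4 ⇒ q = 4/5.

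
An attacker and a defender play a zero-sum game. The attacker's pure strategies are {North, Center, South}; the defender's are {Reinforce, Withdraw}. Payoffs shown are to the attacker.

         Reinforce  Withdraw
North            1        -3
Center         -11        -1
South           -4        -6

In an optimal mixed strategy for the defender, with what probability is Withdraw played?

Row minima: North → -3, Center → -11, South → -6; maximin = -3.
Column maxima: Reinforce → 1, Withdraw → -1; minimax = -1.
-3 ≠ -1, so there is no saddle point; optimal play is mixed.
South is strictly dominated by North, so the attacker never plays it.
On the remaining 2×2 (North, Center vs Reinforce, Withdraw):
Let the attacker play North with probability p. Expected payoff against Reinforce: 1p + (-11)(1−p) = 12p − 11; against Withdraw: (-3)p + (-1)(1−p) = −2p − 1.
Setting these equal: 12p − 11 = −2p − 1 ⇒ 14p = 10 ⇒ p = 5/7, and the value is (12)·(5/7) − 11 = -17/7.
For the defender: with q = P(Reinforce), equating North's and Center's payoffs gives 4q − 3 = −10q − 1 ⇒ q = 1/7.

6/7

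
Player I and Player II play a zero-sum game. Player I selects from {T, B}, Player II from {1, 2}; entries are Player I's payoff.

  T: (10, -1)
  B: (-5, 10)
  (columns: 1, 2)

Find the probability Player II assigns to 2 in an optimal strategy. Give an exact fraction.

15/26

Row minima: T → -1, B → -5; maximin = -1.
Column maxima: 1 → 10, 2 → 10; minimax = 10.
-1 ≠ 10, so there is no saddle point; optimal play is mixed.
Let Player I play T with probability p. Expected payoff against 1: 10p + (-5)(1−p) = 15p − 5; against 2: (-1)p + 10(1−p) = −11p + 10.
Setting these equal: 15p − 5 = −11p + 10 ⇒ 26p = 15 ⇒ p = 15/26, and the value is (15)·(15/26) − 5 = 95/26.
For Player II: with q = P(1), equating T's and B's payoffs gives 11q − 1 = −15q + 10 ⇒ q = 11/26.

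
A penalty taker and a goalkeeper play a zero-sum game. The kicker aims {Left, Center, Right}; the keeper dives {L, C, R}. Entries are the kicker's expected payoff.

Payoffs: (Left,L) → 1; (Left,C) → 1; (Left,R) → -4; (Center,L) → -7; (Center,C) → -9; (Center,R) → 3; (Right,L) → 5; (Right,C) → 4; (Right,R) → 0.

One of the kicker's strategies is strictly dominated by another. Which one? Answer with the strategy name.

Right gives a strictly higher payoff than Left against every column: 5 > 1, 4 > 1, 0 > -4.
So Left is strictly dominated and the kicker never plays it.

Left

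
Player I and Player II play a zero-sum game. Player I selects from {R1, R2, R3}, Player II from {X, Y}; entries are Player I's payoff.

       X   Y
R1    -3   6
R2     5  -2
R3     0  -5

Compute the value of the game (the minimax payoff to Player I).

Row minima: R1 → -3, R2 → -2, R3 → -5; maximin = -2.
Column maxima: X → 5, Y → 6; minimax = 5.
-2 ≠ 5, so there is no saddle point; optimal play is mixed.
R3 is strictly dominated by R2, so Player I never plays it.
On the remaining 2×2 (R1, R2 vs X, Y):
Let Player I play R1 with probability p. Expected payoff against X: (-3)p + 5(1−p) = −8p + 5; against Y: 6p + (-2)(1−p) = 8p − 2.
Setting these equal: −8p + 5 = 8p − 2 ⇒ −16p = -7 ⇒ p = 7/16, and the value is (-8)·(7/16) + 5 = 3/2.
For Player II: with q = P(X), equating R1's and R2's payoffs gives −9q + 6 = 7q − 2 ⇒ q = 1/2.

3/2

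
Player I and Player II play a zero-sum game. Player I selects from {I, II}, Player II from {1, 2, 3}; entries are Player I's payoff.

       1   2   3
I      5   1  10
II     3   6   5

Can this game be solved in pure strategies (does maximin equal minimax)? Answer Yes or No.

Row minima: I → 1, II → 3; maximin = 3.
Column maxima: 1 → 5, 2 → 6, 3 → 10; minimax = 5.
3 ≠ 5, so no pure-strategy equilibrium exists.

No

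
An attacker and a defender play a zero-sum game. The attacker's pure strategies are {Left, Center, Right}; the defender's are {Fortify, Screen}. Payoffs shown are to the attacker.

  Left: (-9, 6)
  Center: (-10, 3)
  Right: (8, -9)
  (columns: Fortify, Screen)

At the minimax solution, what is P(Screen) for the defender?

Row minima: Left → -9, Center → -10, Right → -9; maximin = -9.
Column maxima: Fortify → 8, Screen → 6; minimax = 6.
-9 ≠ 6, so there is no saddle point; optimal play is mixed.
Center is strictly dominated by Left, so the attacker never plays it.
On the remaining 2×2 (Left, Right vs Fortify, Screen):
Let the attacker play Left with probability p. Expected payoff against Fortify: (-9)p + 8(1−p) = −17p + 8; against Screen: 6p + (-9)(1−p) = 15p − 9.
Setting these equal: −17p + 8 = 15p − 9 ⇒ −32p = -17 ⇒ p = 17/32, and the value is (-17)·(17/32) + 8 = -33/32.
For the defender: with q = P(Fortify), equating Left's and Right's payoffs gives −15q + 6 = 17q − 9 ⇒ q = 15/32.

17/32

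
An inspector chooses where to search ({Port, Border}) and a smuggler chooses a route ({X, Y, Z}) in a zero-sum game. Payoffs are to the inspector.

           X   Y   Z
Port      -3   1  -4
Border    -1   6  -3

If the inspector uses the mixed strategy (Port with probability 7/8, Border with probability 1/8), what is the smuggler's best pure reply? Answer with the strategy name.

If the smuggler plays X, the inspector's expected payoff is (7/8)·(-3) + (1/8)·(-1) = -11/4.
If the smuggler plays Y, the inspector's expected payoff is (7/8)·1 + (1/8)·6 = 13/8.
If the smuggler plays Z, the inspector's expected payoff is (7/8)·(-4) + (1/8)·(-3) = -31/8.
The smuggler minimizes the inspector's payoff; the smallest is -31/8, so the best response is Z.

Z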